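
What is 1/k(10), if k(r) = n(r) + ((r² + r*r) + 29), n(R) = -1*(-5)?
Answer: 1/234 ≈ 0.0042735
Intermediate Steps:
n(R) = 5
k(r) = 34 + 2*r² (k(r) = 5 + ((r² + r*r) + 29) = 5 + ((r² + r²) + 29) = 5 + (2*r² + 29) = 5 + (29 + 2*r²) = 34 + 2*r²)
1/k(10) = 1/(34 + 2*10²) = 1/(34 + 2*100) = 1/(34 + 200) = 1/234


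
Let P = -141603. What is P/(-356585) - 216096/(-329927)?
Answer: 123775245141/117647019295 ≈ 1.0521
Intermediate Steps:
P/(-356585) - 216096/(-329927) = -141603/(-356585) - 216096/(-329927) = -141603*(-1/356585) - 216096*(-1/329927) = 141603/356585 + 216096/329927 = 123775245141/117647019295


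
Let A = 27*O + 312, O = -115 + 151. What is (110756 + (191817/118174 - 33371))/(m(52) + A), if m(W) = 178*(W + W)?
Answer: 9145086807/2339372504 ≈ 3.9092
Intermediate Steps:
O = 36
m(W) = 356*W (m(W) = 178*(2*W) = 356*W)
A = 1284 (A = 27*36 + 312 = 972 + 312 = 1284)
(110756 + (191817/118174 - 33371))/(m(52) + A) = (110756 + (191817/118174 - 33371))/(356*52 + 1284) = (110756 + (191817*(1/118174) - 33371))/(18512 + 1284) = (110756 + (191817/118174 - 33371))/19796 = (110756 - 3943392737/118174)*(1/19796) = (9145086807/118174)*(1/19796) = 9145086807/2339372504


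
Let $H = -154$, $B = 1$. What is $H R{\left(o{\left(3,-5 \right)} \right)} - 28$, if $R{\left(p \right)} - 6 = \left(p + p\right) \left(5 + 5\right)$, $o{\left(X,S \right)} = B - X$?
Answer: $5208$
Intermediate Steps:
$o{\left(X,S \right)} = 1 - X$
$R{\left(p \right)} = 6 + 20 p$ ($R{\left(p \right)} = 6 + \left(p + p\right) \left(5 + 5\right) = 6 + 2 p 10 = 6 + 20 p$)
$H R{\left(o{\left(3,-5 \right)} \right)} - 28 = - 154 \left(6 + 20 \left(1 - 3\right)\right) - 28 = - 154 \left(6 + 20 \left(-2\right)\right) - 28 = - 154 \left(6 - 40\right) - 28 = \left(-154\right) \left(-34\right) - 28 = 5236 - 28 = 5208$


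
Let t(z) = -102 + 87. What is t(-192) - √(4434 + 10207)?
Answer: -136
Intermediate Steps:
t(z) = -15
t(-192) - √(4434 + 10207) = -15 - √(4434 + 10207) = -15 - √14641 = -15 - 1*121 = -15 - 121 = -136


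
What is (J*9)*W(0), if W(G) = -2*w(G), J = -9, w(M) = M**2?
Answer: 0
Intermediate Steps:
W(G) = -2*G**2
(J*9)*W(0) = (-9*9)*(-2*0**2) = -(-162)*0 = -81*0 = 0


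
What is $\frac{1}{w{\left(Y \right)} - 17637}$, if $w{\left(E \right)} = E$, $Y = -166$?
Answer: $- \frac{1}{17803} \approx -5.617 \cdot 10^{-5}$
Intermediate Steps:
$\frac{1}{w{\left(Y \right)} - 17637} = \frac{1}{-166 - 17637} = \frac{1}{-17803} = - \frac{1}{17803}$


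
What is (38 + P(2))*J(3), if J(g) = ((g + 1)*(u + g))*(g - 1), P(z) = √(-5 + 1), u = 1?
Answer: 1216 + 64*I ≈ 1216.0 + 64.0*I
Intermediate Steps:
P(z) = 2*I (P(z) = √(-4) = 2*I)
J(g) = (1 + g)²*(-1 + g) (J(g) = ((g + 1)*(1 + g))*(g - 1) = ((1 + g)*(1 + g))*(-1 + g) = (1 + g)²*(-1 + g))
(38 + P(2))*J(3) = (38 + 2*I)*(-1 + 3² + 3³ - 1*3) = (38 + 2*I)*(-1 + 9 + 27 - 3) = (38 + 2*I)*32 = 1216 + 64*I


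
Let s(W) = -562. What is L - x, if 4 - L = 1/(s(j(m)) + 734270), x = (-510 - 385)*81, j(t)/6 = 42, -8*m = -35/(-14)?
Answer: 53193096291/733708 ≈ 72499.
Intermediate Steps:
m = -5/16 (m = -(-35)/(8*(-14)) = -(-35)*(-1)/(8*14) = -1/8*5/2 = -5/16 ≈ -0.31250)
j(t) = 252 (j(t) = 6*42 = 252)
x = -72495 (x = -895*81 = -72495)
L = 2934831/733708 (L = 4 - 1/(-562 + 734270) = 4 - 1/733708 = 2934831/733708 ≈ 4.0000)
L - x = 2934831/733708 - 1*(-72495) = 2934831/733708 + 72495 = 53193096291/733708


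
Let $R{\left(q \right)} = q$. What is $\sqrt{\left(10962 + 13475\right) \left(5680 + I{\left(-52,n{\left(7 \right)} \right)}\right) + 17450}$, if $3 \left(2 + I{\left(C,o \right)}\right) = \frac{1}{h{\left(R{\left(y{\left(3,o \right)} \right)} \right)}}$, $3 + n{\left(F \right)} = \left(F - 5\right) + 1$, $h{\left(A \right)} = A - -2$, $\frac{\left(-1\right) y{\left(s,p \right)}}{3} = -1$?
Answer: $\frac{\sqrt{31223782155}}{15} \approx 11780.0$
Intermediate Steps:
$y{\left(s,p \right)} = 3$ ($y{\left(s,p \right)} = \left(-3\right) \left(-1\right) = 3$)
$h{\left(A \right)} = 2 + A$ ($h{\left(A \right)} = A + 2 = 2 + A$)
$n{\left(F \right)} = -7 + F$ ($n{\left(F \right)} = -3 + \left(\left(F - 5\right) + 1\right) = -3 + \left(\left(-5 + F\right) + 1\right) = -3 + \left(-4 + F\right) = -7 + F$)
$I{\left(C,o \right)} = - \frac{29}{15}$ ($I{\left(C,o \right)} = -2 + \frac{1}{3 \left(2 + 3\right)} = -2 + \frac{1}{3 \cdot 5} = -2 + \frac{1}{3} \cdot \frac{1}{5} = -2 + \frac{1}{15} = - \frac{29}{15}$)
$\sqrt{\left(10962 + 13475\right) \left(5680 + I{\left(-52,n{\left(7 \right)} \right)}\right) + 17450} = \sqrt{\left(10962 + 13475\right) \left(5680 - \frac{29}{15}\right) + 17450} = \sqrt{24437 \cdot \frac{85171}{15} + 17450} = \sqrt{\frac{2081323727}{15} + 17450} = \sqrt{\frac{2081585477}{15}} = \frac{\sqrt{31223782155}}{15}$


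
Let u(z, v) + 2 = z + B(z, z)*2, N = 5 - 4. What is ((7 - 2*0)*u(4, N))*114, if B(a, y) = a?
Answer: 7980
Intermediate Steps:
N = 1
u(z, v) = -2 + 3*z (u(z, v) = -2 + (z + z*2) = -2 + (z + 2*z) = -2 + 3*z)
((7 - 2*0)*u(4, N))*114 = ((7 - 2*0)*(-2 + 3*4))*114 = ((7 + 0)*(-2 + 12))*114 = (7*10)*114 = 70*114 = 7980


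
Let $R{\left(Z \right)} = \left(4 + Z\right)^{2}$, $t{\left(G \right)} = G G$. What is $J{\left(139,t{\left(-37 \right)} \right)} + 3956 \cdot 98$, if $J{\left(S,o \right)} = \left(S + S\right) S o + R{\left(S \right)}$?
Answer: $53309035$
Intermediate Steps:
$t{\left(G \right)} = G^{2}$
$J{\left(S,o \right)} = \left(4 + S\right)^{2} + 2 o S^{2}$ ($J{\left(S,o \right)} = \left(S + S\right) S o + \left(4 + S\right)^{2} = 2 S S o + \left(4 + S\right)^{2} = 2 S^{2} o + \left(4 + S\right)^{2} = 2 o S^{2} + \left(4 + S\right)^{2} = \left(4 + S\right)^{2} + 2 o S^{2}$)
$J{\left(139,t{\left(-37 \right)} \right)} + 3956 \cdot 98 = \left(\left(4 + 139\right)^{2} + 2 \left(-37\right)^{2} \cdot 139^{2}\right) + 3956 \cdot 98 = \left(143^{2} + 2 \cdot 1369 \cdot 19321\right) + 387688 = \left(20449 + 52900898\right) + 387688 = 52921347 + 387688 = 53309035$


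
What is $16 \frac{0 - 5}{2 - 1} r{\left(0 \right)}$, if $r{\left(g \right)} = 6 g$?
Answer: $0$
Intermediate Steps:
$16 \frac{0 - 5}{2 - 1} r{\left(0 \right)} = 16 \frac{0 - 5}{2 - 1} \cdot 6 \cdot 0 = 16 \left(- \frac{5}{1}\right) 0 = 16 \left(\left(-5\right) 1\right) 0 = 16 \left(-5\right) 0 = \left(-80\right) 0 = 0$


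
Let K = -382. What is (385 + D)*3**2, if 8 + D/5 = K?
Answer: -14085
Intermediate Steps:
D = -1950 (D = -40 + 5*(-382) = -40 - 1910 = -1950)
(385 + D)*3**2 = (385 - 1950)*3**2 = -1565*9 = -14085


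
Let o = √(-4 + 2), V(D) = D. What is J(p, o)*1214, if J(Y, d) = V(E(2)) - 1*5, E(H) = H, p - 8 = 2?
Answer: -3642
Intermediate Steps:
p = 10 (p = 8 + 2 = 10)
o = I*√2 (o = √(-2) = I*√2 ≈ 1.4142*I)
J(Y, d) = -3 (J(Y, d) = 2 - 1*5 = 2 - 5 = -3)
J(p, o)*1214 = -3*1214 = -3642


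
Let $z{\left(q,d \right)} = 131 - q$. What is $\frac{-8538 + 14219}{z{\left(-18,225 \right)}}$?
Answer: $\frac{5681}{149} \approx 38.128$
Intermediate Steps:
$\frac{-8538 + 14219}{z{\left(-18,225 \right)}} = \frac{-8538 + 14219}{131 - -18} = \frac{5681}{131 + 18} = \frac{5681}{149}$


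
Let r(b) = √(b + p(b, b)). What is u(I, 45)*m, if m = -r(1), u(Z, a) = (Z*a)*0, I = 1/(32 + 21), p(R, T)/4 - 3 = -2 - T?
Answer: 0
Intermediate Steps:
p(R, T) = 4 - 4*T (p(R, T) = 12 + 4*(-2 - T) = 12 + (-8 - 4*T) = 4 - 4*T)
I = 1/53 ≈ 0.018868
r(b) = √(4 - 3*b) (r(b) = √(b + (4 - 4*b)) = √(4 - 3*b))
u(Z, a) = 0
m = -1 (m = -√(4 - 3*1) = -√(4 - 3) = -√1 = -1*1 = -1)
u(I, 45)*m = 0*(-1) = 0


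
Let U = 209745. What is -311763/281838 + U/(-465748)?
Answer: -34052850839/21877580804 ≈ -1.5565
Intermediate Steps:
-311763/281838 + U/(-465748) = -311763/281838 + 209745/(-465748) = -311763*1/281838 + 209745*(-1/465748) = -103921/93946 - 209745/465748 = -34052850839/21877580804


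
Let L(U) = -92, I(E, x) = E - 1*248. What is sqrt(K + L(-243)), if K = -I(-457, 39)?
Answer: sqrt(613) ≈ 24.759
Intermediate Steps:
I(E, x) = -248 + E (I(E, x) = E - 248 = -248 + E)
K = 705 (K = -(-248 - 457) = -1*(-705) = 705)
sqrt(K + L(-243)) = sqrt(705 - 92) = sqrt(613)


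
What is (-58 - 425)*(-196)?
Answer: 94668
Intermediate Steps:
(-58 - 425)*(-196) = -483*(-196) = 94668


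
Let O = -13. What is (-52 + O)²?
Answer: 4225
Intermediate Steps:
(-52 + O)² = (-52 - 13)² = (-65)² = 4225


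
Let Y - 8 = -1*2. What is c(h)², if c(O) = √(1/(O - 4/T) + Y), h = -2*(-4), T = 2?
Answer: 37/6 ≈ 6.1667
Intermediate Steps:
Y = 6 (Y = 8 - 1*2 = 8 - 2 = 6)
h = 8
c(O) = √(6 + 1/(-2 + O)) (c(O) = √(1/(O - 4/2) + 6) = √(1/(O - 4*½) + 6) = √(1/(O - 2) + 6) = √(1/(-2 + O) + 6) = √(6 + 1/(-2 + O)))
c(h)² = (√((-11 + 6*8)/(-2 + 8)))² = (√((-11 + 48)/6))² = (√((⅙)*37))² = (√(37/6))² = (√222/6)² = 37/6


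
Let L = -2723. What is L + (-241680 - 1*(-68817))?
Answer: -175586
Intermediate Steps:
L + (-241680 - 1*(-68817)) = -2723 + (-241680 - 1*(-68817)) = -2723 + (-241680 + 68817) = -2723 - 172863 = -175586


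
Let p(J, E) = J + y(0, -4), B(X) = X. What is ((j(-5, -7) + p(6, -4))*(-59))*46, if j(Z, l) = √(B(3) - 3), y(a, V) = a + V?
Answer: -5428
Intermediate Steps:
y(a, V) = V + a
p(J, E) = -4 + J (p(J, E) = J + (-4 + 0) = J - 4 = -4 + J)
j(Z, l) = 0 (j(Z, l) = √(3 - 3) = √0 = 0)
((j(-5, -7) + p(6, -4))*(-59))*46 = ((0 + (-4 + 6))*(-59))*46 = ((0 + 2)*(-59))*46 = (2*(-59))*46 = -118*46 = -5428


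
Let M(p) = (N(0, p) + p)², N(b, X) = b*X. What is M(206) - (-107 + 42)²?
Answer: 38211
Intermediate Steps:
N(b, X) = X*b
M(p) = p² (M(p) = (p*0 + p)² = (0 + p)² = p²)
M(206) - (-107 + 42)² = 206² - (-107 + 42)² = 42436 - 1*(-65)² = 42436 - 1*4225 = 42436 - 4225 = 38211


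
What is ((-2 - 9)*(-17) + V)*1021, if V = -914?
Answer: -742267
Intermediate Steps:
((-2 - 9)*(-17) + V)*1021 = ((-2 - 9)*(-17) - 914)*1021 = (-11*(-17) - 914)*1021 = (187 - 914)*1021 = -727*1021 = -742267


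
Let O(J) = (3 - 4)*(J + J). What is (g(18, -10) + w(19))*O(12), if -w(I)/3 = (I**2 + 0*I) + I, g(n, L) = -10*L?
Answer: 24960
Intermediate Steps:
O(J) = -2*J
w(I) = -3*I - 3*I**2 (w(I) = -3*((I**2 + 0*I) + I) = -3*((I**2 + 0) + I) = -3*(I**2 + I) = -3*(I + I**2) = -3*I - 3*I**2)
(g(18, -10) + w(19))*O(12) = (-10*(-10) - 3*19*(1 + 19))*(-2*12) = (100 - 3*19*20)*(-24) = (100 - 1140)*(-24) = -1040*(-24) = 24960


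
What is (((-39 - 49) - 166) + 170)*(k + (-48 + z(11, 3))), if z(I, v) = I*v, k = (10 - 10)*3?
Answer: 1260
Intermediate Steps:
k = 0 (k = 0*3 = 0)
(((-39 - 49) - 166) + 170)*(k + (-48 + z(11, 3))) = (((-39 - 49) - 166) + 170)*(0 + (-48 + 11*3)) = ((-88 - 166) + 170)*(0 + (-48 + 33)) = (-254 + 170)*(0 - 15) = -84*(-15) = 1260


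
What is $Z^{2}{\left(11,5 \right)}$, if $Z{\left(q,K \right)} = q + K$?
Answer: $256$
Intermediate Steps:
$Z{\left(q,K \right)} = K + q$
$Z^{2}{\left(11,5 \right)} = \left(5 + 11\right)^{2} = 16^{2} = 256$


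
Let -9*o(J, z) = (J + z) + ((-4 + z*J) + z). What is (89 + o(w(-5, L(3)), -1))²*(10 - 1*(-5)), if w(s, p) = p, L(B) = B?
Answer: 361805/3 ≈ 1.2060e+5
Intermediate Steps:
o(J, z) = 4/9 - 2*z/9 - J/9 - J*z/9 (o(J, z) = -((J + z) + ((-4 + z*J) + z))/9 = -((J + z) + ((-4 + J*z) + z))/9 = -((J + z) + (-4 + z + J*z))/9 = -(-4 + J + 2*z + J*z)/9 = 4/9 - 2*z/9 - J/9 - J*z/9)
(89 + o(w(-5, L(3)), -1))²*(10 - 1*(-5)) = (89 + (4/9 - 2/9*(-1) - ⅑*3 - ⅑*3*(-1)))²*(10 - 1*(-5)) = (89 + (4/9 + 2/9 - ⅓ + ⅓))²*(10 + 5) = (89 + ⅔)²*15 = (269/3)²*15 = (72361/9)*15 = 361805/3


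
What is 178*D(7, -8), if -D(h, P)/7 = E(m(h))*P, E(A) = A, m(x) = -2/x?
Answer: -2848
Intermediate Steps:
D(h, P) = 14*P/h (D(h, P) = -7*(-2/h)*P = -(-14)*P/h = 14*P/h)
178*D(7, -8) = 178*(14*(-8)/7) = 178*(14*(-8)*(⅐)) = 178*(-16) = -2848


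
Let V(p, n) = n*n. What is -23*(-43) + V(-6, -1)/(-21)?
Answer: 20768/21 ≈ 988.95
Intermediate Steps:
V(p, n) = n**2
-23*(-43) + V(-6, -1)/(-21) = -23*(-43) + (-1)**2/(-21) = 989 + 1*(-1/21) = 989 - 1/21 = 20768/21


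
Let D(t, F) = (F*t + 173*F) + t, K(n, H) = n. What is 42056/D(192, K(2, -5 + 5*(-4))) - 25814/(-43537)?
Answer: 927396290/20070557 ≈ 46.207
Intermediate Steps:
D(t, F) = t + 173*F + F*t (D(t, F) = (173*F + F*t) + t = t + 173*F + F*t)
42056/D(192, K(2, -5 + 5*(-4))) - 25814/(-43537) = 42056/(192 + 173*2 + 2*192) - 25814/(-43537) = 42056/(192 + 346 + 384) - 25814*(-1/43537) = 42056/922 + 25814/43537 = 42056*(1/922) + 25814/43537 = 21028/461 + 25814/43537 = 927396290/20070557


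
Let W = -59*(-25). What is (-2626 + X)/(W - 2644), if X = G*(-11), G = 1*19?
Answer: 405/167 ≈ 2.4251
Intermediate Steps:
G = 19
W = 1475
X = -209 (X = 19*(-11) = -209)
(-2626 + X)/(W - 2644) = (-2626 - 209)/(1475 - 2644) = -2835/(-1169) = -2835*(-1/1169) = 405/167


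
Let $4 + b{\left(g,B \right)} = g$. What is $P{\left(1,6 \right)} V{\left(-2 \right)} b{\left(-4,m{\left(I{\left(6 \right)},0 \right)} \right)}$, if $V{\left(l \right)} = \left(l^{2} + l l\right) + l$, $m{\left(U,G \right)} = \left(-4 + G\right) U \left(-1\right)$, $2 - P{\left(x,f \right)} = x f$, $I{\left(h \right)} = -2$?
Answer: $192$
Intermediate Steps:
$P{\left(x,f \right)} = 2 - f x$ ($P{\left(x,f \right)} = 2 - x f = 2 - f x$)
$m{\left(U,G \right)} = - U \left(-4 + G\right)$ ($m{\left(U,G \right)} = \left(-4 + G\right) \left(- U\right) = - U \left(-4 + G\right)$)
$b{\left(g,B \right)} = -4 + g$
$V{\left(l \right)} = l + 2 l^{2}$ ($V{\left(l \right)} = \left(l^{2} + l^{2}\right) + l = 2 l^{2} + l = l + 2 l^{2}$)
$P{\left(1,6 \right)} V{\left(-2 \right)} b{\left(-4,m{\left(I{\left(6 \right)},0 \right)} \right)} = \left(2 - 6 \cdot 1\right) \left(- 2 \left(1 + 2 \left(-2\right)\right)\right) \left(-4 - 4\right) = \left(2 - 6\right) \left(- 2 \left(1 - 4\right)\right) \left(-8\right) = - 4 \left(\left(-2\right) \left(-3\right)\right) \left(-8\right) = \left(-4\right) 6 \left(-8\right) = \left(-24\right) \left(-8\right) = 192$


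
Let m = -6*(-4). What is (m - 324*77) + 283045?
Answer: 258121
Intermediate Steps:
m = 24
(m - 324*77) + 283045 = (24 - 324*77) + 283045 = (24 - 24948) + 283045 = -24924 + 283045 = 258121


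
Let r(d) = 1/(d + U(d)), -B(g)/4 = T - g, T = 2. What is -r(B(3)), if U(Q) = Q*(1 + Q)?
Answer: -1/24 ≈ -0.041667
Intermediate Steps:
B(g) = -8 + 4*g (B(g) = -4*(2 - g) = -8 + 4*g)
r(d) = 1/(d + d*(1 + d))
-r(B(3)) = -1/((-8 + 4*3)*(2 + (-8 + 4*3))) = -1/((-8 + 12)*(2 + (-8 + 12))) = -1/(4*(2 + 4)) = -1/(4*6) = -1*1/24 = -1/24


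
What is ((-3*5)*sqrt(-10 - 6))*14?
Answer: -840*I ≈ -840.0*I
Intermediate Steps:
((-3*5)*sqrt(-10 - 6))*14 = -60*I*14 = -840*I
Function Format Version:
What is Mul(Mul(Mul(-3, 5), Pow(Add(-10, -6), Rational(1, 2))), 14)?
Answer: Mul(-840, I) ≈ Mul(-840.00, I)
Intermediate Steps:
Mul(Mul(Mul(-3, 5), Pow(Add(-10, -6), Rational(1, 2))), 14) = Mul(Mul(-15, Pow(-16, Rational(1, 2))), 14) = Mul(Mul(-15, Mul(4, I)), 14) = Mul(Mul(-60, I), 14) = Mul(-840, I)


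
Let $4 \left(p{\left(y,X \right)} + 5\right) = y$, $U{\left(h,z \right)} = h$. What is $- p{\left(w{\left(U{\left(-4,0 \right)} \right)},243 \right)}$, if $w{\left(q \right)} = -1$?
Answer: $\frac{21}{4} \approx 5.25$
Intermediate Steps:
$p{\left(y,X \right)} = -5 + \frac{y}{4}$
$- p{\left(w{\left(U{\left(-4,0 \right)} \right)},243 \right)} = - (-5 + \frac{1}{4} \left(-1\right)) = - (-5 - \frac{1}{4}) = \left(-1\right) \left(- \frac{21}{4}\right) = \frac{21}{4}$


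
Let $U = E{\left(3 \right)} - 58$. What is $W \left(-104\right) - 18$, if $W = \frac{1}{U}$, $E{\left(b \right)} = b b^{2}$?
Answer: $- \frac{454}{31} \approx -14.645$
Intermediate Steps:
$E{\left(b \right)} = b^{3}$
$U = -31$ ($U = 3^{3} - 58 = 27 - 58 = -31$)
$W = - \frac{1}{31}$ ($W = \frac{1}{-31} = - \frac{1}{31} \approx -0.032258$)
$W \left(-104\right) - 18 = \left(- \frac{1}{31}\right) \left(-104\right) - 18 = \frac{104}{31} - 18 = - \frac{454}{31}$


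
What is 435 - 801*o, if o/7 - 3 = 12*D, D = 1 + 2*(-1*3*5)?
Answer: 1934850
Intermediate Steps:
D = -29 (D = 1 + 2*(-3*5) = 1 + 2*(-15) = 1 - 30 = -29)
o = -2415 (o = 21 + 7*(12*(-29)) = 21 + 7*(-348) = 21 - 2436 = -2415)
435 - 801*o = 435 - 801*(-2415) = 435 + 1934415 = 1934850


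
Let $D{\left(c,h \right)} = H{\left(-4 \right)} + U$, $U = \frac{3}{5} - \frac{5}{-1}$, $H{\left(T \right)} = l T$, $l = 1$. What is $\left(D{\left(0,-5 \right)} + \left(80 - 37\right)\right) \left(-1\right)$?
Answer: $- \frac{223}{5} \approx -44.6$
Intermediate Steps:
$H{\left(T \right)} = T$ ($H{\left(T \right)} = 1 T = T$)
$U = \frac{28}{5}$ ($U = 3 \cdot \frac{1}{5} - -5 = \frac{3}{5} + 5 = \frac{28}{5} \approx 5.6$)
$D{\left(c,h \right)} = \frac{8}{5}$ ($D{\left(c,h \right)} = -4 + \frac{28}{5} = \frac{8}{5}$)
$\left(D{\left(0,-5 \right)} + \left(80 - 37\right)\right) \left(-1\right) = \left(\frac{8}{5} + \left(80 - 37\right)\right) \left(-1\right) = \left(\frac{8}{5} + 43\right) \left(-1\right) = \frac{223}{5} \left(-1\right) = - \frac{223}{5}$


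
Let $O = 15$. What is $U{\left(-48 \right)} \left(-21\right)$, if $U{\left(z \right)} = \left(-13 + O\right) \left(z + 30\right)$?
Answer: $756$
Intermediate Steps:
$U{\left(z \right)} = 60 + 2 z$ ($U{\left(z \right)} = \left(-13 + 15\right) \left(z + 30\right) = 2 \left(30 + z\right) = 60 + 2 z$)
$U{\left(-48 \right)} \left(-21\right) = \left(60 + 2 \left(-48\right)\right) \left(-21\right) = \left(60 - 96\right) \left(-21\right) = \left(-36\right) \left(-21\right) = 756$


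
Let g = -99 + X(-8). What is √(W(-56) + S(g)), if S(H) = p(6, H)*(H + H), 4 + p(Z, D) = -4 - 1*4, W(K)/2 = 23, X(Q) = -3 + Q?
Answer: √2686 ≈ 51.827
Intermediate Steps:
W(K) = 46 (W(K) = 2*23 = 46)
g = -110 (g = -99 + (-3 - 8) = -99 - 11 = -110)
p(Z, D) = -12 (p(Z, D) = -4 + (-4 - 1*4) = -4 + (-4 - 4) = -4 - 8 = -12)
S(H) = -24*H (S(H) = -12*(H + H) = -24*H)
√(W(-56) + S(g)) = √(46 - 24*(-110)) = √(46 + 2640) = √2686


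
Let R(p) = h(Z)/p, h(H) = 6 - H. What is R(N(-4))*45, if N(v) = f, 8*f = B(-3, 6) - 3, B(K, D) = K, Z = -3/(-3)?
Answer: -300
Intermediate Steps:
Z = 1 (Z = -3*(-1/3) = 1)
f = -3/4 (f = (-3 - 3)/8 = (1/8)*(-6) = -3/4 ≈ -0.75000)
N(v) = -3/4
R(p) = 5/p (R(p) = (6 - 1*1)/p = (6 - 1)/p = 5/p)
R(N(-4))*45 = (5/(-3/4))*45 = (5*(-4/3))*45 = -20/3*45 = -300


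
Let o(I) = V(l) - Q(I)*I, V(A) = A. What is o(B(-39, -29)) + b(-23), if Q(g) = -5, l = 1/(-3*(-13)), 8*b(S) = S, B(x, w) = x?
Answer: -61729/312 ≈ -197.85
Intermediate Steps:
b(S) = S/8
l = 1/39 ≈ 0.025641
o(I) = 1/39 + 5*I (o(I) = 1/39 - (-5)*I = 1/39 + 5*I)
o(B(-39, -29)) + b(-23) = (1/39 + 5*(-39)) + (⅛)*(-23) = (1/39 - 195) - 23/8 = -7604/39 - 23/8 = -61729/312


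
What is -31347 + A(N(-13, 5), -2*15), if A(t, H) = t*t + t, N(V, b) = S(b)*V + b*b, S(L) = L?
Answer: -29787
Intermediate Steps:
N(V, b) = b² + V*b (N(V, b) = b*V + b*b = V*b + b² = b² + V*b)
A(t, H) = t + t² (A(t, H) = t² + t = t + t²)
-31347 + A(N(-13, 5), -2*15) = -31347 + (5*(-13 + 5))*(1 + 5*(-13 + 5)) = -31347 + (5*(-8))*(1 + 5*(-8)) = -31347 - 40*(1 - 40) = -31347 - 40*(-39) = -31347 + 1560 = -29787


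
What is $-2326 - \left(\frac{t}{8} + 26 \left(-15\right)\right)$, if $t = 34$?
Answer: $- \frac{7761}{4} \approx -1940.3$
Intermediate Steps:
$-2326 - \left(\frac{t}{8} + 26 \left(-15\right)\right) = -2326 - \left(\frac{34}{8} + 26 \left(-15\right)\right) = -2326 - \left(34 \cdot \frac{1}{8} - 390\right) = -2326 - \left(\frac{17}{4} - 390\right) = -2326 - - \frac{1543}{4} = -2326 + \frac{1543}{4} = - \frac{7761}{4}$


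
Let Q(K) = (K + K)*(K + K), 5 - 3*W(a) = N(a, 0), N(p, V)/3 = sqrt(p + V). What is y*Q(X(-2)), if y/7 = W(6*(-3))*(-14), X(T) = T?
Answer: -7840/3 + 4704*I*sqrt(2) ≈ -2613.3 + 6652.5*I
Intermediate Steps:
N(p, V) = 3*sqrt(V + p) (N(p, V) = 3*sqrt(p + V) = 3*sqrt(V + p))
W(a) = 5/3 - sqrt(a) (W(a) = 5/3 - sqrt(0 + a) = 5/3 - sqrt(a))
Q(K) = 4*K**2 (Q(K) = (2*K)*(2*K) = 4*K**2)
y = -490/3 + 294*I*sqrt(2) (y = 7*((5/3 - sqrt(6*(-3)))*(-14)) = 7*((5/3 - sqrt(-18))*(-14)) = 7*((5/3 - 3*I*sqrt(2))*(-14)) = 7*(-70/3 + 42*I*sqrt(2)) = -490/3 + 294*I*sqrt(2) ≈ -163.33 + 415.78*I)
y*Q(X(-2)) = (-490/3 + 294*I*sqrt(2))*(4*(-2)**2) = (-490/3 + 294*I*sqrt(2))*(4*4) = (-490/3 + 294*I*sqrt(2))*16 = -7840/3 + 4704*I*sqrt(2)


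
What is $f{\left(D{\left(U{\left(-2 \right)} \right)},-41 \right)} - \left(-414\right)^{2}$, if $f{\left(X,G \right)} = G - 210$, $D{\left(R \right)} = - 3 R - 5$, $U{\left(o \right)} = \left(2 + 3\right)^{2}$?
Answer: $-171647$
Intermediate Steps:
$U{\left(o \right)} = 25$ ($U{\left(o \right)} = 5^{2} = 25$)
$D{\left(R \right)} = -5 - 3 R$
$f{\left(X,G \right)} = -210 + G$
$f{\left(D{\left(U{\left(-2 \right)} \right)},-41 \right)} - \left(-414\right)^{2} = \left(-210 - 41\right) - \left(-414\right)^{2} = -251 - 171396 = -171647$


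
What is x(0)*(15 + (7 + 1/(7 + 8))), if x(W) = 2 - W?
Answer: 662/15 ≈ 44.133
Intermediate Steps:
x(0)*(15 + (7 + 1/(7 + 8))) = (2 - 1*0)*(15 + (7 + 1/(7 + 8))) = (2 + 0)*(15 + (7 + 1/15)) = 2*(15 + (7 + 1/15)) = 2*(15 + 106/15) = 2*(331/15) = 662/15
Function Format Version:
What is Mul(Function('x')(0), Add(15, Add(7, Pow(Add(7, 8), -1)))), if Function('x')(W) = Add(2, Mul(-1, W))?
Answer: Rational(662, 15) ≈ 44.133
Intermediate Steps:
Mul(Function('x')(0), Add(15, Add(7, Pow(Add(7, 8), -1)))) = Mul(Add(2, Mul(-1, 0)), Add(15, Add(7, Pow(Add(7, 8), -1)))) = Mul(Add(2, 0), Add(15, Add(7, Pow(15, -1)))) = Mul(2, Add(15, Add(7, Rational(1, 15)))) = Mul(2, Add(15, Rational(106, 15))) = Mul(2, Rational(331, 15)) = Rational(662, 15)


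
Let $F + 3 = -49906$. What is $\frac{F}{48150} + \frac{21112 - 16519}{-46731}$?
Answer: $- \frac{851150143}{750032550} \approx -1.1348$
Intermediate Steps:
$F = -49909$ ($F = -3 - 49906 = -49909$)
$\frac{F}{48150} + \frac{21112 - 16519}{-46731} = - \frac{49909}{48150} + \frac{21112 - 16519}{-46731} = \left(-49909\right) \frac{1}{48150} + \left(21112 - 16519\right) \left(- \frac{1}{46731}\right) = - \frac{49909}{48150} + 4593 \left(- \frac{1}{46731}\right) = - \frac{49909}{48150} - \frac{1531}{15577} = - \frac{851150143}{750032550}$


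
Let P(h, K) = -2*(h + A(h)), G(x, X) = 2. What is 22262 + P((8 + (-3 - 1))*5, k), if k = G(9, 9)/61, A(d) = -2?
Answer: 22226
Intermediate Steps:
k = 2/61 ≈ 0.032787
P(h, K) = 4 - 2*h (P(h, K) = -2*(h - 2) = -2*(-2 + h) = 4 - 2*h)
22262 + P((8 + (-3 - 1))*5, k) = 22262 + (4 - 2*(8 + (-3 - 1))*5) = 22262 + (4 - 2*(8 - 4)*5) = 22262 + (4 - 8*5) = 22262 + (4 - 2*20) = 22262 + (4 - 40) = 22262 - 36 = 22226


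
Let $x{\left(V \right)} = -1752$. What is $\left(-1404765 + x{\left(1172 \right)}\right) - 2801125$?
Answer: $-4207642$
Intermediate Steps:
$\left(-1404765 + x{\left(1172 \right)}\right) - 2801125 = \left(-1404765 - 1752\right) - 2801125 = -1406517 - 2801125 = -4207642$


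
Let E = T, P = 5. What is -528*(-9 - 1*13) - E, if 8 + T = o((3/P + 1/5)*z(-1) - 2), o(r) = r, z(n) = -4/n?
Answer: 58114/5 ≈ 11623.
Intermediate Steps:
T = -34/5 (T = -8 + ((3/5 + 1/5)*(-4/(-1)) - 2) = -8 + ((3*(⅕) + 1*(⅕))*(-4*(-1)) - 2) = -8 + ((⅗ + ⅕)*4 - 2) = -8 + ((⅘)*4 - 2) = -8 + (16/5 - 2) = -8 + 6/5 = -34/5 ≈ -6.8000)
E = -34/5 ≈ -6.8000
-528*(-9 - 1*13) - E = -528*(-9 - 1*13) - 1*(-34/5) = -528*(-9 - 13) + 34/5 = -528*(-22) + 34/5 = 11616 + 34/5 = 58114/5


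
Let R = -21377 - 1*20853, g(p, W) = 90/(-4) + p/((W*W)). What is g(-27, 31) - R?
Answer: 81122761/1922 ≈ 42208.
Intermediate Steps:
g(p, W) = -45/2 + p/W² (g(p, W) = 90*(-¼) + p/(W²) = -45/2 + p/W²)
R = -42230 (R = -21377 - 20853 = -42230)
g(-27, 31) - R = (-45/2 - 27/31²) - 1*(-42230) = (-45/2 - 27*1/961) + 42230 = (-45/2 - 27/961) + 42230 = -43299/1922 + 42230 = 81122761/1922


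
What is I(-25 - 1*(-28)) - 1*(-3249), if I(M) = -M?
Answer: 3246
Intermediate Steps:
I(-25 - 1*(-28)) - 1*(-3249) = -(-25 - 1*(-28)) - 1*(-3249) = -(-25 + 28) + 3249 = -1*3 + 3249 = -3 + 3249 = 3246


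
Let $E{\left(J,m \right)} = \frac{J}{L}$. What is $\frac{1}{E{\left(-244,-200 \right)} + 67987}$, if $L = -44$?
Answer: $\frac{11}{747918} \approx 1.4707 \cdot 10^{-5}$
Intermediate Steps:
$E{\left(J,m \right)} = - \frac{J}{44}$ ($E{\left(J,m \right)} = \frac{J}{-44} = J \left(- \frac{1}{44}\right) = - \frac{J}{44}$)
$\frac{1}{E{\left(-244,-200 \right)} + 67987} = \frac{1}{\left(- \frac{1}{44}\right) \left(-244\right) + 67987} = \frac{1}{\frac{61}{11} + 67987} = \frac{1}{\frac{747918}{11}} = \frac{11}{747918}$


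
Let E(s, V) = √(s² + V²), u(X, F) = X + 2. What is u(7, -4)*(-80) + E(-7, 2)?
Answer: -720 + √53 ≈ -712.72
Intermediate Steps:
u(X, F) = 2 + X
E(s, V) = √(V² + s²)
u(7, -4)*(-80) + E(-7, 2) = (2 + 7)*(-80) + √(2² + (-7)²) = 9*(-80) + √(4 + 49) = -720 + √53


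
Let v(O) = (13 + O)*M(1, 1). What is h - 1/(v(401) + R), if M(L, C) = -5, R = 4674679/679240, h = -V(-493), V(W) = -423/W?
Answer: -592437081863/690866595653 ≈ -0.85753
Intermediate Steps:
h = -423/493 (h = -(-423)/(-493) = -(-423)*(-1)/493 = -1*423/493 = -423/493 ≈ -0.85801)
R = 4674679/679240 (R = 4674679*(1/679240) = 4674679/679240 ≈ 6.8822)
v(O) = -65 - 5*O (v(O) = (13 + O)*(-5) = -65 - 5*O)
h - 1/(v(401) + R) = -423/493 - 1/((-65 - 5*401) + 4674679/679240) = -423/493 - 1/((-65 - 2005) + 4674679/679240) = -423/493 - 1/(-2070 + 4674679/679240) = -423/493 - 1/(-1401352121/679240) = -423/493 - 1*(-679240/1401352121) = -423/493 + 679240/1401352121 = -592437081863/690866595653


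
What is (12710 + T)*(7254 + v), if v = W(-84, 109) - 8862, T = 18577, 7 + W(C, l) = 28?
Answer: -49652469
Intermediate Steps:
W(C, l) = 21 (W(C, l) = -7 + 28 = 21)
v = -8841 (v = 21 - 8862 = -8841)
(12710 + T)*(7254 + v) = (12710 + 18577)*(7254 - 8841) = 31287*(-1587) = -49652469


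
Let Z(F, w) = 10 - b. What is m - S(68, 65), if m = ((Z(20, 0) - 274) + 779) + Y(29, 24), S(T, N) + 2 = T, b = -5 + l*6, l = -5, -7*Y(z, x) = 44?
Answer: 3344/7 ≈ 477.71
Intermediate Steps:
Y(z, x) = -44/7 (Y(z, x) = -⅐*44 = -44/7)
b = -35 (b = -5 - 5*6 = -5 - 30 = -35)
Z(F, w) = 45 (Z(F, w) = 10 - 1*(-35) = 10 + 35 = 45)
S(T, N) = -2 + T
m = 3806/7 (m = ((45 - 274) + 779) - 44/7 = (-229 + 779) - 44/7 = 550 - 44/7 = 3806/7 ≈ 543.71)
m - S(68, 65) = 3806/7 - (-2 + 68) = 3806/7 - 1*66 = 3806/7 - 66 = 3344/7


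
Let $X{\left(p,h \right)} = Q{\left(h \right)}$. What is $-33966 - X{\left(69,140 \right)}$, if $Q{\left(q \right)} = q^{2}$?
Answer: $-53566$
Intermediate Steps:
$X{\left(p,h \right)} = h^{2}$
$-33966 - X{\left(69,140 \right)} = -33966 - 140^{2} = -33966 - 19600 = -53566$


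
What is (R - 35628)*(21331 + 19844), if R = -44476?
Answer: -3298282200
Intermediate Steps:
(R - 35628)*(21331 + 19844) = (-44476 - 35628)*(21331 + 19844) = -80104*41175 = -3298282200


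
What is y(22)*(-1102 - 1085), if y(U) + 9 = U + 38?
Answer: -111537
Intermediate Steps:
y(U) = 29 + U (y(U) = -9 + (U + 38) = -9 + (38 + U) = 29 + U)
y(22)*(-1102 - 1085) = (29 + 22)*(-1102 - 1085) = 51*(-2187) = -111537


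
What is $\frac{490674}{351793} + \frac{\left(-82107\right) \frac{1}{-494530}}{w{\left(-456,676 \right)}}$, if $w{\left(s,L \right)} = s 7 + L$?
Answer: $\frac{610486096593669}{437714035801640} \approx 1.3947$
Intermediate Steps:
$w{\left(s,L \right)} = L + 7 s$ ($w{\left(s,L \right)} = 7 s + L = L + 7 s$)
$\frac{490674}{351793} + \frac{\left(-82107\right) \frac{1}{-494530}}{w{\left(-456,676 \right)}} = \frac{490674}{351793} + \frac{\left(-82107\right) \frac{1}{-494530}}{676 + 7 \left(-456\right)} = 490674 \cdot \frac{1}{351793} + \frac{\left(-82107\right) \left(- \frac{1}{494530}\right)}{676 - 3192} = \frac{490674}{351793} + \frac{82107}{494530 \left(-2516\right)} = \frac{490674}{351793} + \frac{82107}{494530} \left(- \frac{1}{2516}\right) = \frac{490674}{351793} - \frac{82107}{1244237480} = \frac{610486096593669}{437714035801640}$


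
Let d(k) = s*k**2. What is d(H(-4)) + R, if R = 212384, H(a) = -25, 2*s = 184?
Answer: 269884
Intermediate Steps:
s = 92 (s = (1/2)*184 = 92)
d(k) = 92*k**2
d(H(-4)) + R = 92*(-25)**2 + 212384 = 92*625 + 212384 = 57500 + 212384 = 269884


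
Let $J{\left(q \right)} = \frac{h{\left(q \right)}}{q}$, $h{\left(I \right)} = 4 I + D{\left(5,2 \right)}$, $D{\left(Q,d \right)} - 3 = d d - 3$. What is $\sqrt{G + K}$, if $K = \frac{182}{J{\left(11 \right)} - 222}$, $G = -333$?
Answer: $\frac{i \sqrt{1084634}}{57} \approx 18.271 i$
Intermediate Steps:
$D{\left(Q,d \right)} = d^{2}$ ($D{\left(Q,d \right)} = 3 + \left(d d - 3\right) = 3 + \left(d^{2} - 3\right) = 3 + \left(-3 + d^{2}\right) = d^{2}$)
$h{\left(I \right)} = 4 + 4 I$ ($h{\left(I \right)} = 4 I + 2^{2} = 4 I + 4 = 4 + 4 I$)
$J{\left(q \right)} = \frac{4 + 4 q}{q}$
$K = - \frac{143}{171}$ ($K = \frac{182}{\left(4 + \frac{4}{11}\right) - 222} = \frac{182}{\frac{48}{11} - 222} = \frac{182}{- \frac{2394}{11}} = 182 \left(- \frac{11}{2394}\right) = - \frac{143}{171} \approx -0.83626$)
$\sqrt{G + K} = \sqrt{-333 - \frac{143}{171}} = \sqrt{- \frac{57086}{171}} = \frac{i \sqrt{1084634}}{57}$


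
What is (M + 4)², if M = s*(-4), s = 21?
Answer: 6400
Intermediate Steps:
M = -84 (M = 21*(-4) = -84)
(M + 4)² = (-84 + 4)² = (-80)² = 6400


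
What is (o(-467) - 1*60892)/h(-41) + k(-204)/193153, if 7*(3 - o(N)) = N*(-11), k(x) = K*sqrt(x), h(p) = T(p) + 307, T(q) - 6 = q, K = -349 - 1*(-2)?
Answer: -26960/119 - 694*I*sqrt(51)/193153 ≈ -226.55 - 0.025659*I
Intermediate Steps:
K = -347 (K = -349 + 2 = -347)
T(q) = 6 + q
h(p) = 313 + p (h(p) = (6 + p) + 307 = 313 + p)
k(x) = -347*sqrt(x)
o(N) = 3 + 11*N/7 (o(N) = 3 - N*(-11)/7 = 3 - (-11)*N/7 = 3 + 11*N/7)
(o(-467) - 1*60892)/h(-41) + k(-204)/193153 = ((3 + (11/7)*(-467)) - 1*60892)/(313 - 41) - 694*I*sqrt(51)/193153 = ((3 - 5137/7) - 60892)/272 - 694*I*sqrt(51)*(1/193153) = (-5116/7 - 60892)*(1/272) - 694*I*sqrt(51)*(1/193153) = -431360/7*1/272 - 694*I*sqrt(51)/193153 = -26960/119 - 694*I*sqrt(51)/193153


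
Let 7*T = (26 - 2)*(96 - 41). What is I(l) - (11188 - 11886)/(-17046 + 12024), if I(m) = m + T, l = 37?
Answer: 3962426/17577 ≈ 225.43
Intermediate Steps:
T = 1320/7 (T = ((26 - 2)*(96 - 41))/7 = (24*55)/7 = (⅐)*1320 = 1320/7 ≈ 188.57)
I(m) = 1320/7 + m (I(m) = m + 1320/7 = 1320/7 + m)
I(l) - (11188 - 11886)/(-17046 + 12024) = (1320/7 + 37) - (11188 - 11886)/(-17046 + 12024) = 1579/7 - (-698)/(-5022) = 1579/7 - (-698)*(-1)/5022 = 1579/7 - 1*349/2511 = 1579/7 - 349/2511 = 3962426/17577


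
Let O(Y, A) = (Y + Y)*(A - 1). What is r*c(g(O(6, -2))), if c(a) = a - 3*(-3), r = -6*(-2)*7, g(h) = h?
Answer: -2268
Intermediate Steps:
O(Y, A) = 2*Y*(-1 + A) (O(Y, A) = (2*Y)*(-1 + A) = 2*Y*(-1 + A))
r = 84 (r = 12*7 = 84)
c(a) = 9 + a (c(a) = a + 9 = 9 + a)
r*c(g(O(6, -2))) = 84*(9 + 2*6*(-1 - 2)) = 84*(9 + 2*6*(-3)) = 84*(9 - 36) = 84*(-27) = -2268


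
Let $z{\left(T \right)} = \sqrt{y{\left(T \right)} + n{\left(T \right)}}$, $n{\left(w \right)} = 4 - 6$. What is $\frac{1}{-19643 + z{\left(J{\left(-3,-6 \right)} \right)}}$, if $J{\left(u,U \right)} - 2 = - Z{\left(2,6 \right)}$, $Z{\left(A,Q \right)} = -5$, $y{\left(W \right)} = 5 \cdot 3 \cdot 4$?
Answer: $- \frac{19643}{385847391} - \frac{\sqrt{58}}{385847391} \approx -5.0928 \cdot 10^{-5}$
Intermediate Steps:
$n{\left(w \right)} = -2$
$y{\left(W \right)} = 60$ ($y{\left(W \right)} = 15 \cdot 4 = 60$)
$J{\left(u,U \right)} = 7$ ($J{\left(u,U \right)} = 2 - -5 = 2 + 5 = 7$)
$z{\left(T \right)} = \sqrt{58}$ ($z{\left(T \right)} = \sqrt{60 - 2} = \sqrt{58}$)
$\frac{1}{-19643 + z{\left(J{\left(-3,-6 \right)} \right)}} = \frac{1}{-19643 + \sqrt{58}}$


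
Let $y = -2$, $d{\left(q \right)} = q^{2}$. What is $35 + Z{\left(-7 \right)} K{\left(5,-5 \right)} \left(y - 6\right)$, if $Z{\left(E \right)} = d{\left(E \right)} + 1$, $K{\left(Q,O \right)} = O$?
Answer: $2035$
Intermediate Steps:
$Z{\left(E \right)} = 1 + E^{2}$ ($Z{\left(E \right)} = E^{2} + 1 = 1 + E^{2}$)
$35 + Z{\left(-7 \right)} K{\left(5,-5 \right)} \left(y - 6\right) = 35 + \left(1 + \left(-7\right)^{2}\right) \left(- 5 \left(-2 - 6\right)\right) = 35 + \left(1 + 49\right) \left(\left(-5\right) \left(-8\right)\right) = 35 + 50 \cdot 40 = 35 + 2000 = 2035$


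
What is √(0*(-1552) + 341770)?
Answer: √341770 ≈ 584.61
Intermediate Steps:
√(0*(-1552) + 341770) = √(0 + 341770) = √341770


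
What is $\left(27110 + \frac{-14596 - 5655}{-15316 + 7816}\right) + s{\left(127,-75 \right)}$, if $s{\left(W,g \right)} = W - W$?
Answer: $\frac{203345251}{7500} \approx 27113.0$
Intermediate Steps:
$s{\left(W,g \right)} = 0$
$\left(27110 + \frac{-14596 - 5655}{-15316 + 7816}\right) + s{\left(127,-75 \right)} = \left(27110 + \frac{-14596 - 5655}{-15316 + 7816}\right) + 0 = \left(27110 - \frac{20251}{-7500}\right) + 0 = \left(27110 - - \frac{20251}{7500}\right) + 0 = \left(27110 + \frac{20251}{7500}\right) + 0 = \frac{203345251}{7500} + 0 = \frac{203345251}{7500}$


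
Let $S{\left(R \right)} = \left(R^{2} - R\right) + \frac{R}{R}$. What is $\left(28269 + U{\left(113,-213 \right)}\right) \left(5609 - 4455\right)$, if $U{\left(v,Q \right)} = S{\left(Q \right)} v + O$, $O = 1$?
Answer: $5976737946$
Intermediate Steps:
$S{\left(R \right)} = 1 + R^{2} - R$ ($S{\left(R \right)} = \left(R^{2} - R\right) + 1 = 1 + R^{2} - R$)
$U{\left(v,Q \right)} = 1 + v \left(1 + Q^{2} - Q\right)$ ($U{\left(v,Q \right)} = \left(1 + Q^{2} - Q\right) v + 1 = v \left(1 + Q^{2} - Q\right) + 1 = 1 + v \left(1 + Q^{2} - Q\right)$)
$\left(28269 + U{\left(113,-213 \right)}\right) \left(5609 - 4455\right) = \left(28269 + \left(1 + 113 \left(1 + \left(-213\right)^{2} - -213\right)\right)\right) \left(5609 - 4455\right) = \left(28269 + \left(1 + 113 \left(1 + 45369 + 213\right)\right)\right) 1154 = \left(28269 + \left(1 + 113 \cdot 45583\right)\right) 1154 = \left(28269 + \left(1 + 5150879\right)\right) 1154 = \left(28269 + 5150880\right) 1154 = 5179149 \cdot 1154 = 5976737946$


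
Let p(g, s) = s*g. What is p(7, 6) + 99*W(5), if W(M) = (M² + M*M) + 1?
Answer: 5091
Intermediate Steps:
W(M) = 1 + 2*M² (W(M) = (M² + M²) + 1 = 2*M² + 1 = 1 + 2*M²)
p(g, s) = g*s
p(7, 6) + 99*W(5) = 7*6 + 99*(1 + 2*5²) = 42 + 99*(1 + 2*25) = 42 + 99*(1 + 50) = 42 + 99*51 = 42 + 5049 = 5091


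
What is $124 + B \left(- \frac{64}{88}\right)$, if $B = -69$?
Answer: $\frac{1916}{11} \approx 174.18$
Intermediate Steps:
$124 + B \left(- \frac{64}{88}\right) = 124 - 69 \left(- \frac{64}{88}\right) = 124 - 69 \left(\left(-64\right) \frac{1}{88}\right) = 124 - - \frac{552}{11} = 124 + \frac{552}{11} = \frac{1916}{11}$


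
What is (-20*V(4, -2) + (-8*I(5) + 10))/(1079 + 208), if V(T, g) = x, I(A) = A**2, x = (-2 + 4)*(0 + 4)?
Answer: -350/1287 ≈ -0.27195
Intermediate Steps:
x = 8 (x = 2*4 = 8)
V(T, g) = 8
(-20*V(4, -2) + (-8*I(5) + 10))/(1079 + 208) = (-20*8 + (-8*5**2 + 10))/(1079 + 208) = (-160 + (-8*25 + 10))/1287 = (-160 + (-200 + 10))/1287 = (-160 - 190)/1287 = (1/1287)*(-350) = -350/1287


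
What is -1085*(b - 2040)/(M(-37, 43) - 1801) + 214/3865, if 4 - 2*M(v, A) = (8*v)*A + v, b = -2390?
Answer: 37156593238/35430455 ≈ 1048.7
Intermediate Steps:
M(v, A) = 2 - v/2 - 4*A*v (M(v, A) = 2 - ((8*v)*A + v)/2 = 2 - (8*A*v + v)/2 = 2 - (v + 8*A*v)/2 = 2 + (-v/2 - 4*A*v) = 2 - v/2 - 4*A*v)
-1085*(b - 2040)/(M(-37, 43) - 1801) + 214/3865 = -1085*(-2390 - 2040)/((2 - ½*(-37) - 4*43*(-37)) - 1801) + 214/3865 = -1085*(-4430/((2 + 37/2 + 6364) - 1801)) + 214*(1/3865) = -1085*(-4430/(12769/2 - 1801)) + 214/3865 = -1085/((9167/2)*(-1/4430)) + 214/3865 = -1085/(-9167/8860) + 214/3865 = -1085*(-8860/9167) + 214/3865 = 9613100/9167 + 214/3865 = 37156593238/35430455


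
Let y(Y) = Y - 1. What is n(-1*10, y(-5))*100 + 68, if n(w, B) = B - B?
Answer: 68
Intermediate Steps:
y(Y) = -1 + Y
n(w, B) = 0
n(-1*10, y(-5))*100 + 68 = 0*100 + 68 = 0 + 68 = 68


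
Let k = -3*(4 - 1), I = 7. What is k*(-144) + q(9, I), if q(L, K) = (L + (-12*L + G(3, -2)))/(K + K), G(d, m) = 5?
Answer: 9025/7 ≈ 1289.3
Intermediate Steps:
q(L, K) = (5 - 11*L)/(2*K) (q(L, K) = (L + (-12*L + 5))/(K + K) = (L + (5 - 12*L))/((2*K)) = (5 - 11*L)*(1/(2*K)) = (5 - 11*L)/(2*K))
k = -9 (k = -3*3 = -9)
k*(-144) + q(9, I) = -9*(-144) + (½)*(5 - 11*9)/7 = 1296 + (½)*(⅐)*(5 - 99) = 1296 + (½)*(⅐)*(-94) = 1296 - 47/7 = 9025/7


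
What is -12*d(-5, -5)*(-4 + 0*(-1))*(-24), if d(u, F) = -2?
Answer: 2304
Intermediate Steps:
-12*d(-5, -5)*(-4 + 0*(-1))*(-24) = -(-24)*(-4 + 0*(-1))*(-24) = -(-24)*(-4 + 0)*(-24) = -(-24)*(-4)*(-24) = -12*8*(-24) = -96*(-24) = 2304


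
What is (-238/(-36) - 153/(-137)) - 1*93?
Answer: -210281/2466 ≈ -85.272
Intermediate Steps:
(-238/(-36) - 153/(-137)) - 1*93 = (-238*(-1/36) - 153*(-1/137)) - 93 = (119/18 + 153/137) - 93 = 19057/2466 - 93 = -210281/2466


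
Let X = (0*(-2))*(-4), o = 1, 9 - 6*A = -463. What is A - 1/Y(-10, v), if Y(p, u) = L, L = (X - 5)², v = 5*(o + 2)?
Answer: 5897/75 ≈ 78.627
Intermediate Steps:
A = 236/3 (A = 3/2 - ⅙*(-463) = 3/2 + 463/6 = 236/3 ≈ 78.667)
v = 15 (v = 5*(1 + 2) = 5*3 = 15)
X = 0 (X = 0*(-4) = 0)
L = 25 (L = (0 - 5)² = (-5)² = 25)
Y(p, u) = 25
A - 1/Y(-10, v) = 236/3 - 1/25 = 5897/75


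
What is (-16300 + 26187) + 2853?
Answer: 12740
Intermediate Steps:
(-16300 + 26187) + 2853 = 9887 + 2853 = 12740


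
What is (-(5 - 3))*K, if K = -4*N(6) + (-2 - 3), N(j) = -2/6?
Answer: 22/3 ≈ 7.3333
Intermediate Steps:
N(j) = -1/3 (N(j) = -2*1/6 = -1/3)
K = -11/3 (K = -4*(-1/3) + (-2 - 3) = 4/3 - 5 = -11/3 ≈ -3.6667)
(-(5 - 3))*K = -(5 - 3)*(-11/3) = -1*2*(-11/3) = -2*(-11/3) = 22/3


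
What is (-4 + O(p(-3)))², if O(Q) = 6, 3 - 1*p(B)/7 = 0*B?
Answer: 4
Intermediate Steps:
p(B) = 21 (p(B) = 21 - 0*B = 21 - 7*0 = 21 + 0 = 21)
(-4 + O(p(-3)))² = (-4 + 6)² = 2² = 4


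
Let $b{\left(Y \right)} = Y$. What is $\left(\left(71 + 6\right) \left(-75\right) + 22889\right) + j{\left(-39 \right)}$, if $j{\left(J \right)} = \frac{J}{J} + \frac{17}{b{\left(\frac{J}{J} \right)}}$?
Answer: $17132$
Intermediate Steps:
$j{\left(J \right)} = 18$ ($j{\left(J \right)} = \frac{J}{J} + \frac{17}{J \frac{1}{J}} = 1 + \frac{17}{1} = 1 + 17 \cdot 1 = 1 + 17 = 18$)
$\left(\left(71 + 6\right) \left(-75\right) + 22889\right) + j{\left(-39 \right)} = \left(\left(71 + 6\right) \left(-75\right) + 22889\right) + 18 = \left(77 \left(-75\right) + 22889\right) + 18 = \left(-5775 + 22889\right) + 18 = 17114 + 18 = 17132$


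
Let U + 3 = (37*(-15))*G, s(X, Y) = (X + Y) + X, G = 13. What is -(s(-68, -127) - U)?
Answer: -6955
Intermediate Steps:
s(X, Y) = Y + 2*X
U = -7218 (U = -3 + (37*(-15))*13 = -3 - 555*13 = -3 - 7215 = -7218)
-(s(-68, -127) - U) = -((-127 + 2*(-68)) - 1*(-7218)) = -((-127 - 136) + 7218) = -(-263 + 7218) = -1*6955 = -6955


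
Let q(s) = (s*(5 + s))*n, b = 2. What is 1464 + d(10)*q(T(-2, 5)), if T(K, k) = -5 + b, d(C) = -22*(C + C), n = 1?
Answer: 4104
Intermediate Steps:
d(C) = -44*C
T(K, k) = -3 (T(K, k) = -5 + 2 = -3)
q(s) = s*(5 + s) (q(s) = (s*(5 + s))*1 = s*(5 + s))
1464 + d(10)*q(T(-2, 5)) = 1464 + (-44*10)*(-3*(5 - 3)) = 1464 - (-1320)*2 = 1464 - 440*(-6) = 1464 + 2640 = 4104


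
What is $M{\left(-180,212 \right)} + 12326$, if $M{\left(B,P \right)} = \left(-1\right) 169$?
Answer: $12157$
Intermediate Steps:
$M{\left(B,P \right)} = -169$
$M{\left(-180,212 \right)} + 12326 = -169 + 12326 = 12157$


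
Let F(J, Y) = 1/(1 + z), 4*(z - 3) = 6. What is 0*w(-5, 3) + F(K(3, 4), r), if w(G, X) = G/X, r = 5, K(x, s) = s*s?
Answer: 2/11 ≈ 0.18182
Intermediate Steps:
K(x, s) = s²
z = 9/2 (z = 3 + (¼)*6 = 3 + 3/2 = 9/2 ≈ 4.5000)
F(J, Y) = 2/11 (F(J, Y) = 1/(1 + 9/2) = 1/(11/2) = 2/11)
0*w(-5, 3) + F(K(3, 4), r) = 0*(-5/3) + 2/11 = 0 + 2/11 = 2/11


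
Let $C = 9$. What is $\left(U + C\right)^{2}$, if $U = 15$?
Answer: $576$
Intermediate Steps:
$\left(U + C\right)^{2} = \left(15 + 9\right)^{2} = 24^{2} = 576$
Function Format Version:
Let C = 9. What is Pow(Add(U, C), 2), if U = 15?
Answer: 576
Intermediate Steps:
Pow(Add(U, C), 2) = Pow(Add(15, 9), 2) = Pow(24, 2) = 576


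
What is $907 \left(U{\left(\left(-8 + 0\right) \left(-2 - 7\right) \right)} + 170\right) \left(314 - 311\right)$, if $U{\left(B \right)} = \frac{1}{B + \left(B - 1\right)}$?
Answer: $\frac{66150231}{143} \approx 4.6259 \cdot 10^{5}$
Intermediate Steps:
$U{\left(B \right)} = \frac{1}{-1 + 2 B}$ ($U{\left(B \right)} = \frac{1}{B + \left(B - 1\right)} = \frac{1}{B + \left(-1 + B\right)} = \frac{1}{-1 + 2 B}$)
$907 \left(U{\left(\left(-8 + 0\right) \left(-2 - 7\right) \right)} + 170\right) \left(314 - 311\right) = 907 \left(\frac{1}{-1 + 2 \left(-8 + 0\right) \left(-2 - 7\right)} + 170\right) \left(314 - 311\right) = 907 \left(\frac{1}{-1 + 2 \left(\left(-8\right) \left(-9\right)\right)} + 170\right) 3 = 907 \left(\frac{1}{-1 + 2 \cdot 72} + 170\right) 3 = 907 \left(\frac{1}{-1 + 144} + 170\right) 3 = 907 \left(\frac{1}{143} + 170\right) 3 = 907 \cdot \frac{24311}{143} \cdot 3 = 907 \cdot \frac{72933}{143} = \frac{66150231}{143}$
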